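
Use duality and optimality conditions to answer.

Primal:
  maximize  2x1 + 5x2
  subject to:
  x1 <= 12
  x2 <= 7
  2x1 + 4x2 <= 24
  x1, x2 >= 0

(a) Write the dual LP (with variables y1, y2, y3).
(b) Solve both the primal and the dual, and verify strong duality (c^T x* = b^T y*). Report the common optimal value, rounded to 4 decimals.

The standard primal-dual pair for 'max c^T x s.t. A x <= b, x >= 0' is:
  Dual:  min b^T y  s.t.  A^T y >= c,  y >= 0.

So the dual LP is:
  minimize  12y1 + 7y2 + 24y3
  subject to:
    y1 + 2y3 >= 2
    y2 + 4y3 >= 5
    y1, y2, y3 >= 0

Solving the primal: x* = (0, 6).
  primal value c^T x* = 30.
Solving the dual: y* = (0, 0, 1.25).
  dual value b^T y* = 30.
Strong duality: c^T x* = b^T y*. Confirmed.

30


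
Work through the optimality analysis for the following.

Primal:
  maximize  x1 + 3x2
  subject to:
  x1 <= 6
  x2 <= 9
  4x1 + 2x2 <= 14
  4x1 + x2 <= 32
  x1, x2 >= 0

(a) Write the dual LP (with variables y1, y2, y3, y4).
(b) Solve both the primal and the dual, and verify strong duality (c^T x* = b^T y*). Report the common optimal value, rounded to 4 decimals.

The standard primal-dual pair for 'max c^T x s.t. A x <= b, x >= 0' is:
  Dual:  min b^T y  s.t.  A^T y >= c,  y >= 0.

So the dual LP is:
  minimize  6y1 + 9y2 + 14y3 + 32y4
  subject to:
    y1 + 4y3 + 4y4 >= 1
    y2 + 2y3 + y4 >= 3
    y1, y2, y3, y4 >= 0

Solving the primal: x* = (0, 7).
  primal value c^T x* = 21.
Solving the dual: y* = (0, 0, 1.5, 0).
  dual value b^T y* = 21.
Strong duality: c^T x* = b^T y*. Confirmed.

21


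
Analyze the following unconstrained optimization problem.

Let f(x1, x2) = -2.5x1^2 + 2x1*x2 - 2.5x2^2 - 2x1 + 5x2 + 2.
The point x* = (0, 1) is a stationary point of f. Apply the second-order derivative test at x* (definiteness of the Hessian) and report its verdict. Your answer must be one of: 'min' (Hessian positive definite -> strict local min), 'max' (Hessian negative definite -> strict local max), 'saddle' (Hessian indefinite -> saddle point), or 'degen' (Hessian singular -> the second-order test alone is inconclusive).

Compute the Hessian H = grad^2 f:
  H = [[-5, 2], [2, -5]]
Verify stationarity: grad f(x*) = H x* + g = (0, 0).
Eigenvalues of H: -7, -3.
Both eigenvalues < 0, so H is negative definite -> x* is a strict local max.

max


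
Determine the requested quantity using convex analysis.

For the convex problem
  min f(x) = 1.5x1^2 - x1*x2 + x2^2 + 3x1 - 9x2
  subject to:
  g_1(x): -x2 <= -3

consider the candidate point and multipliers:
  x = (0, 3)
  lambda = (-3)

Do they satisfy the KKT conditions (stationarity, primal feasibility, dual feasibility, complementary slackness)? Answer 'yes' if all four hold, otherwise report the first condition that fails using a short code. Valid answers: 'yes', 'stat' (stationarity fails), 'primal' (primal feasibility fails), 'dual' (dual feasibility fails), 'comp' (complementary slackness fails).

Gradient of f: grad f(x) = Q x + c = (0, -3)
Constraint values g_i(x) = a_i^T x - b_i:
  g_1((0, 3)) = 0
Stationarity residual: grad f(x) + sum_i lambda_i a_i = (0, 0)
  -> stationarity OK
Primal feasibility (all g_i <= 0): OK
Dual feasibility (all lambda_i >= 0): FAILS
Complementary slackness (lambda_i * g_i(x) = 0 for all i): OK

Verdict: the first failing condition is dual_feasibility -> dual.

dual


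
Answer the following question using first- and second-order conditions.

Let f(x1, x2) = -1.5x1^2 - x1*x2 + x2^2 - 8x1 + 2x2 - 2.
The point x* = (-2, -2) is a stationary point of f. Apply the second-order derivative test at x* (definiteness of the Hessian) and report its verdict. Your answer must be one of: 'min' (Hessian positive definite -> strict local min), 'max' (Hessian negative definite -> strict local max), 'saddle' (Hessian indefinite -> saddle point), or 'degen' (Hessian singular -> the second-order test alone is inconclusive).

Compute the Hessian H = grad^2 f:
  H = [[-3, -1], [-1, 2]]
Verify stationarity: grad f(x*) = H x* + g = (0, 0).
Eigenvalues of H: -3.1926, 2.1926.
Eigenvalues have mixed signs, so H is indefinite -> x* is a saddle point.

saddle


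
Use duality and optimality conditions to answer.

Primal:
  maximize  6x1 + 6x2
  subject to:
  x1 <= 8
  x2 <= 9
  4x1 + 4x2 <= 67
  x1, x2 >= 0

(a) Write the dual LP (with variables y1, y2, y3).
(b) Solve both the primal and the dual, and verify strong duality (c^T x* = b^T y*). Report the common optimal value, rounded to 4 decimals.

The standard primal-dual pair for 'max c^T x s.t. A x <= b, x >= 0' is:
  Dual:  min b^T y  s.t.  A^T y >= c,  y >= 0.

So the dual LP is:
  minimize  8y1 + 9y2 + 67y3
  subject to:
    y1 + 4y3 >= 6
    y2 + 4y3 >= 6
    y1, y2, y3 >= 0

Solving the primal: x* = (7.75, 9).
  primal value c^T x* = 100.5.
Solving the dual: y* = (0, 0, 1.5).
  dual value b^T y* = 100.5.
Strong duality: c^T x* = b^T y*. Confirmed.

100.5


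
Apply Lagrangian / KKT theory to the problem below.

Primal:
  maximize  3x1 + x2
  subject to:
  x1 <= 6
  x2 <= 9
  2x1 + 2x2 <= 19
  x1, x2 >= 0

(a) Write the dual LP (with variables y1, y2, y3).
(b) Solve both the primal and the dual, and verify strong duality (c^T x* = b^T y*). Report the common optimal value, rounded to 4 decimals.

The standard primal-dual pair for 'max c^T x s.t. A x <= b, x >= 0' is:
  Dual:  min b^T y  s.t.  A^T y >= c,  y >= 0.

So the dual LP is:
  minimize  6y1 + 9y2 + 19y3
  subject to:
    y1 + 2y3 >= 3
    y2 + 2y3 >= 1
    y1, y2, y3 >= 0

Solving the primal: x* = (6, 3.5).
  primal value c^T x* = 21.5.
Solving the dual: y* = (2, 0, 0.5).
  dual value b^T y* = 21.5.
Strong duality: c^T x* = b^T y*. Confirmed.

21.5


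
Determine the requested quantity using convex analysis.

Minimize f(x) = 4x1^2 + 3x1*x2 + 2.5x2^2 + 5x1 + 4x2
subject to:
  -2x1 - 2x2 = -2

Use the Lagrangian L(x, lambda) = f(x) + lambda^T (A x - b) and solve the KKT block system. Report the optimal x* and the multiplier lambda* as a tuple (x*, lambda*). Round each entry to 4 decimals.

Form the Lagrangian:
  L(x, lambda) = (1/2) x^T Q x + c^T x + lambda^T (A x - b)
Stationarity (grad_x L = 0): Q x + c + A^T lambda = 0.
Primal feasibility: A x = b.

This gives the KKT block system:
  [ Q   A^T ] [ x     ]   [-c ]
  [ A    0  ] [ lambda ] = [ b ]

Solving the linear system:
  x*      = (0.1429, 0.8571)
  lambda* = (4.3571)
  f(x*)   = 6.4286

x* = (0.1429, 0.8571), lambda* = (4.3571)


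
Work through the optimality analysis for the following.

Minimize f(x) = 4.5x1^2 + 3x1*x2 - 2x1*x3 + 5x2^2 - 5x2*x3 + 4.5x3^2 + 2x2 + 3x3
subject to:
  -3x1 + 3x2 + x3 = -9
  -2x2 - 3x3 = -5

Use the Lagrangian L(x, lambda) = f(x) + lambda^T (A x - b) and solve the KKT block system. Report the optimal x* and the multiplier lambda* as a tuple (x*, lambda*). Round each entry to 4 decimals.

Form the Lagrangian:
  L(x, lambda) = (1/2) x^T Q x + c^T x + lambda^T (A x - b)
Stationarity (grad_x L = 0): Q x + c + A^T lambda = 0.
Primal feasibility: A x = b.

This gives the KKT block system:
  [ Q   A^T ] [ x     ]   [-c ]
  [ A    0  ] [ lambda ] = [ b ]

Solving the linear system:
  x*      = (3.097, -0.5896, 2.0598)
  lambda* = (7.3281, 8.54)
  f(x*)   = 56.8264

x* = (3.097, -0.5896, 2.0598), lambda* = (7.3281, 8.54)


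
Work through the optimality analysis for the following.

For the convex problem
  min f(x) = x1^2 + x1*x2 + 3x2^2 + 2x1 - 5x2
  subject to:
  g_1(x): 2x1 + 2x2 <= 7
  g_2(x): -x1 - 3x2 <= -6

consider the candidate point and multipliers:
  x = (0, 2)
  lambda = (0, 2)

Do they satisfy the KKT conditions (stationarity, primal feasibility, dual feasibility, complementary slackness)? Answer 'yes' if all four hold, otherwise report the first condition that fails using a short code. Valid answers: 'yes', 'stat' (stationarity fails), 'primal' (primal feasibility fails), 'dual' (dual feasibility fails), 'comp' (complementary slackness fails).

Gradient of f: grad f(x) = Q x + c = (4, 7)
Constraint values g_i(x) = a_i^T x - b_i:
  g_1((0, 2)) = -3
  g_2((0, 2)) = 0
Stationarity residual: grad f(x) + sum_i lambda_i a_i = (2, 1)
  -> stationarity FAILS
Primal feasibility (all g_i <= 0): OK
Dual feasibility (all lambda_i >= 0): OK
Complementary slackness (lambda_i * g_i(x) = 0 for all i): OK

Verdict: the first failing condition is stationarity -> stat.

stat


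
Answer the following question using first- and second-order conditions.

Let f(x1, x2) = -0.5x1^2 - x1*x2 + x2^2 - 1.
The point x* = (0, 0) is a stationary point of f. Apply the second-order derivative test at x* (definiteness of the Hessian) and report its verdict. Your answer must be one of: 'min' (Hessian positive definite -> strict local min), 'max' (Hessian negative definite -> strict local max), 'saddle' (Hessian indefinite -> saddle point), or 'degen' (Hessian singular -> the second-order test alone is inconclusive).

Compute the Hessian H = grad^2 f:
  H = [[-1, -1], [-1, 2]]
Verify stationarity: grad f(x*) = H x* + g = (0, 0).
Eigenvalues of H: -1.3028, 2.3028.
Eigenvalues have mixed signs, so H is indefinite -> x* is a saddle point.

saddle


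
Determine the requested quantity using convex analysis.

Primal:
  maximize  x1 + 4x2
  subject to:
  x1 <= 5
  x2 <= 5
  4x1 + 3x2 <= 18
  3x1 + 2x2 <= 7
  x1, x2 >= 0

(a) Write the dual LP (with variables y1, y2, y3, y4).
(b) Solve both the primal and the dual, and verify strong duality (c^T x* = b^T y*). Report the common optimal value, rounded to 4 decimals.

The standard primal-dual pair for 'max c^T x s.t. A x <= b, x >= 0' is:
  Dual:  min b^T y  s.t.  A^T y >= c,  y >= 0.

So the dual LP is:
  minimize  5y1 + 5y2 + 18y3 + 7y4
  subject to:
    y1 + 4y3 + 3y4 >= 1
    y2 + 3y3 + 2y4 >= 4
    y1, y2, y3, y4 >= 0

Solving the primal: x* = (0, 3.5).
  primal value c^T x* = 14.
Solving the dual: y* = (0, 0, 0, 2).
  dual value b^T y* = 14.
Strong duality: c^T x* = b^T y*. Confirmed.

14


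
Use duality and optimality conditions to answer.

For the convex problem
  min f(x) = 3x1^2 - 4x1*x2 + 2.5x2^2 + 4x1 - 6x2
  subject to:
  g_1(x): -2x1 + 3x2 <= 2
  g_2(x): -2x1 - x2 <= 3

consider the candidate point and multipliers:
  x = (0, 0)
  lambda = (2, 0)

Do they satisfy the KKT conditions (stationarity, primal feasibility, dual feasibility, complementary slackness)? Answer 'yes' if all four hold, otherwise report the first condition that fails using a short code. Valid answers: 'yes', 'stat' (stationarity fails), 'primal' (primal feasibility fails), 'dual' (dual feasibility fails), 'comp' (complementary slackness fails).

Gradient of f: grad f(x) = Q x + c = (4, -6)
Constraint values g_i(x) = a_i^T x - b_i:
  g_1((0, 0)) = -2
  g_2((0, 0)) = -3
Stationarity residual: grad f(x) + sum_i lambda_i a_i = (0, 0)
  -> stationarity OK
Primal feasibility (all g_i <= 0): OK
Dual feasibility (all lambda_i >= 0): OK
Complementary slackness (lambda_i * g_i(x) = 0 for all i): FAILS

Verdict: the first failing condition is complementary_slackness -> comp.

comp


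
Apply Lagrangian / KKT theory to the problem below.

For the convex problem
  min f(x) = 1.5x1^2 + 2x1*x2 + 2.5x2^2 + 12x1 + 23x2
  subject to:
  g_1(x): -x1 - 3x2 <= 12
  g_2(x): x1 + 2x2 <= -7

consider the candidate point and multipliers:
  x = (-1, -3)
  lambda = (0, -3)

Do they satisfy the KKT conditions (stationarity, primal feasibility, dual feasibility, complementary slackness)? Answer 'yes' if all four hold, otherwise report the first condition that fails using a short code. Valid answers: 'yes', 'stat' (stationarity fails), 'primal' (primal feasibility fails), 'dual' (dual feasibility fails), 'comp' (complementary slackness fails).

Gradient of f: grad f(x) = Q x + c = (3, 6)
Constraint values g_i(x) = a_i^T x - b_i:
  g_1((-1, -3)) = -2
  g_2((-1, -3)) = 0
Stationarity residual: grad f(x) + sum_i lambda_i a_i = (0, 0)
  -> stationarity OK
Primal feasibility (all g_i <= 0): OK
Dual feasibility (all lambda_i >= 0): FAILS
Complementary slackness (lambda_i * g_i(x) = 0 for all i): OK

Verdict: the first failing condition is dual_feasibility -> dual.

dual


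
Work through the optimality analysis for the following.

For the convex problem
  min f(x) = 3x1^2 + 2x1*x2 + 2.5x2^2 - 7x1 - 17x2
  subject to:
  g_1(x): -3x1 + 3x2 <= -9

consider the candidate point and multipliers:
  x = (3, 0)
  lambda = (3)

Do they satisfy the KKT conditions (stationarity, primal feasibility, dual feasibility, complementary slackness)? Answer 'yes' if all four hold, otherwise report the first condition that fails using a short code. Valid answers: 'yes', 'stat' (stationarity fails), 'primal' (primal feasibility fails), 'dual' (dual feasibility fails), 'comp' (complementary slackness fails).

Gradient of f: grad f(x) = Q x + c = (11, -11)
Constraint values g_i(x) = a_i^T x - b_i:
  g_1((3, 0)) = 0
Stationarity residual: grad f(x) + sum_i lambda_i a_i = (2, -2)
  -> stationarity FAILS
Primal feasibility (all g_i <= 0): OK
Dual feasibility (all lambda_i >= 0): OK
Complementary slackness (lambda_i * g_i(x) = 0 for all i): OK

Verdict: the first failing condition is stationarity -> stat.

stat


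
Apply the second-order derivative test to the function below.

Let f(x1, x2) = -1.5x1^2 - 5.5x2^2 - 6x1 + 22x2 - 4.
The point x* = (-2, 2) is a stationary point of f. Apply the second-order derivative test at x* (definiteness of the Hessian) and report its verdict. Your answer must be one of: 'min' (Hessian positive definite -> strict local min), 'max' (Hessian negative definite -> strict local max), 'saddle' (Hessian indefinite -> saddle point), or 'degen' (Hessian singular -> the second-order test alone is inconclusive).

Compute the Hessian H = grad^2 f:
  H = [[-3, 0], [0, -11]]
Verify stationarity: grad f(x*) = H x* + g = (0, 0).
Eigenvalues of H: -11, -3.
Both eigenvalues < 0, so H is negative definite -> x* is a strict local max.

max


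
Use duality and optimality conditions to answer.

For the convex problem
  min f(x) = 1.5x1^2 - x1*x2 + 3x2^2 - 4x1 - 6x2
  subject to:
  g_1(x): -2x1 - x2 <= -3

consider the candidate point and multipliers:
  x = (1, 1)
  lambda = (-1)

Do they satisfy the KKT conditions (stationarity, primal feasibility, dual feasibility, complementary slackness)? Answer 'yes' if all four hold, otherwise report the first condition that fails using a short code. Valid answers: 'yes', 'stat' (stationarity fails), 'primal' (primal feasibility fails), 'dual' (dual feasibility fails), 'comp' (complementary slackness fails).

Gradient of f: grad f(x) = Q x + c = (-2, -1)
Constraint values g_i(x) = a_i^T x - b_i:
  g_1((1, 1)) = 0
Stationarity residual: grad f(x) + sum_i lambda_i a_i = (0, 0)
  -> stationarity OK
Primal feasibility (all g_i <= 0): OK
Dual feasibility (all lambda_i >= 0): FAILS
Complementary slackness (lambda_i * g_i(x) = 0 for all i): OK

Verdict: the first failing condition is dual_feasibility -> dual.

dual


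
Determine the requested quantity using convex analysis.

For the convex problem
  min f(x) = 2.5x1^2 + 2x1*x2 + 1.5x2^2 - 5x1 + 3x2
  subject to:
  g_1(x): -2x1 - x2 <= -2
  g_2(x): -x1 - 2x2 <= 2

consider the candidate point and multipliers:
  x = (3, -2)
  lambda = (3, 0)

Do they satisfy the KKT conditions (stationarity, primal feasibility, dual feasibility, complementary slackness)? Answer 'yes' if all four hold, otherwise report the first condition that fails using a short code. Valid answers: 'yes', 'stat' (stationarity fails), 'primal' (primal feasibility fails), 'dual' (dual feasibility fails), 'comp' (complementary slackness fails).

Gradient of f: grad f(x) = Q x + c = (6, 3)
Constraint values g_i(x) = a_i^T x - b_i:
  g_1((3, -2)) = -2
  g_2((3, -2)) = -1
Stationarity residual: grad f(x) + sum_i lambda_i a_i = (0, 0)
  -> stationarity OK
Primal feasibility (all g_i <= 0): OK
Dual feasibility (all lambda_i >= 0): OK
Complementary slackness (lambda_i * g_i(x) = 0 for all i): FAILS

Verdict: the first failing condition is complementary_slackness -> comp.

comp


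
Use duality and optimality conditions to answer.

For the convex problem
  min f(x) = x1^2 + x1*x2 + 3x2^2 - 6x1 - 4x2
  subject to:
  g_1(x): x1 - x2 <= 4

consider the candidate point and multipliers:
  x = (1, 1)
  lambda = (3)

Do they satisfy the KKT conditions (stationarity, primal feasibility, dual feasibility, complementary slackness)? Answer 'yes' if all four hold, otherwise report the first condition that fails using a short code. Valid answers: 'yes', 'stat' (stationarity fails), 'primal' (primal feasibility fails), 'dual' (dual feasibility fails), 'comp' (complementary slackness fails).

Gradient of f: grad f(x) = Q x + c = (-3, 3)
Constraint values g_i(x) = a_i^T x - b_i:
  g_1((1, 1)) = -4
Stationarity residual: grad f(x) + sum_i lambda_i a_i = (0, 0)
  -> stationarity OK
Primal feasibility (all g_i <= 0): OK
Dual feasibility (all lambda_i >= 0): OK
Complementary slackness (lambda_i * g_i(x) = 0 for all i): FAILS

Verdict: the first failing condition is complementary_slackness -> comp.

comp


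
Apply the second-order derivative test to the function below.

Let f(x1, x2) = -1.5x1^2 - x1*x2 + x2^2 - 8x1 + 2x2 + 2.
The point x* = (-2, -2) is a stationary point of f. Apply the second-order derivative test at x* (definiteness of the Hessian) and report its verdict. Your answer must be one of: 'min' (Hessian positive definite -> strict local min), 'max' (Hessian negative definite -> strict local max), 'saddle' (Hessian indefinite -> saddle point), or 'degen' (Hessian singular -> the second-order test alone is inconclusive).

Compute the Hessian H = grad^2 f:
  H = [[-3, -1], [-1, 2]]
Verify stationarity: grad f(x*) = H x* + g = (0, 0).
Eigenvalues of H: -3.1926, 2.1926.
Eigenvalues have mixed signs, so H is indefinite -> x* is a saddle point.

saddle


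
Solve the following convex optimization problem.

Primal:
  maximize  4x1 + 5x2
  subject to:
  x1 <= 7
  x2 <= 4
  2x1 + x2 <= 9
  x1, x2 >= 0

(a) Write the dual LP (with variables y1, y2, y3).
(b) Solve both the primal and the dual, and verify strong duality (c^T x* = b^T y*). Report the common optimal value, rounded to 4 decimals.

The standard primal-dual pair for 'max c^T x s.t. A x <= b, x >= 0' is:
  Dual:  min b^T y  s.t.  A^T y >= c,  y >= 0.

So the dual LP is:
  minimize  7y1 + 4y2 + 9y3
  subject to:
    y1 + 2y3 >= 4
    y2 + y3 >= 5
    y1, y2, y3 >= 0

Solving the primal: x* = (2.5, 4).
  primal value c^T x* = 30.
Solving the dual: y* = (0, 3, 2).
  dual value b^T y* = 30.
Strong duality: c^T x* = b^T y*. Confirmed.

30


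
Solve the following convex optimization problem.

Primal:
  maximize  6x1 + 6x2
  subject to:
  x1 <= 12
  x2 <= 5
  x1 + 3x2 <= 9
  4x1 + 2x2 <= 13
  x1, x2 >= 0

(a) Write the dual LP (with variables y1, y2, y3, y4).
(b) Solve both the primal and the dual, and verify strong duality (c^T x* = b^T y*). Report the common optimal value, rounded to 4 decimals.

The standard primal-dual pair for 'max c^T x s.t. A x <= b, x >= 0' is:
  Dual:  min b^T y  s.t.  A^T y >= c,  y >= 0.

So the dual LP is:
  minimize  12y1 + 5y2 + 9y3 + 13y4
  subject to:
    y1 + y3 + 4y4 >= 6
    y2 + 3y3 + 2y4 >= 6
    y1, y2, y3, y4 >= 0

Solving the primal: x* = (2.1, 2.3).
  primal value c^T x* = 26.4.
Solving the dual: y* = (0, 0, 1.2, 1.2).
  dual value b^T y* = 26.4.
Strong duality: c^T x* = b^T y*. Confirmed.

26.4


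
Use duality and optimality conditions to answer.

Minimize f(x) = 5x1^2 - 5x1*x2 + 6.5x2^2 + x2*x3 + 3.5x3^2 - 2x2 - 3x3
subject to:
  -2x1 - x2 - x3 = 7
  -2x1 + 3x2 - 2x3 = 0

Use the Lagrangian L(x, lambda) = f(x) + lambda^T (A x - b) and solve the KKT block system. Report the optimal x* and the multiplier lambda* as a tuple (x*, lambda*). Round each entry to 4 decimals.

Form the Lagrangian:
  L(x, lambda) = (1/2) x^T Q x + c^T x + lambda^T (A x - b)
Stationarity (grad_x L = 0): Q x + c + A^T lambda = 0.
Primal feasibility: A x = b.

This gives the KKT block system:
  [ Q   A^T ] [ x     ]   [-c ]
  [ A    0  ] [ lambda ] = [ b ]

Solving the linear system:
  x*      = (-2.4762, -1.8095, -0.2381)
  lambda* = (-9.2381, 1.381)
  f(x*)   = 34.5

x* = (-2.4762, -1.8095, -0.2381), lambda* = (-9.2381, 1.381)


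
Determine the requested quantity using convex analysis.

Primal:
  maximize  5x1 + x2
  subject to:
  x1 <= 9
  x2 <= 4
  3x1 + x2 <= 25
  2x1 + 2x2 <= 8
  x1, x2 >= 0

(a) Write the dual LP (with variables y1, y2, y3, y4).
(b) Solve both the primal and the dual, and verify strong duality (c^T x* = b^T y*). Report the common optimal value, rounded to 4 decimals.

The standard primal-dual pair for 'max c^T x s.t. A x <= b, x >= 0' is:
  Dual:  min b^T y  s.t.  A^T y >= c,  y >= 0.

So the dual LP is:
  minimize  9y1 + 4y2 + 25y3 + 8y4
  subject to:
    y1 + 3y3 + 2y4 >= 5
    y2 + y3 + 2y4 >= 1
    y1, y2, y3, y4 >= 0

Solving the primal: x* = (4, 0).
  primal value c^T x* = 20.
Solving the dual: y* = (0, 0, 0, 2.5).
  dual value b^T y* = 20.
Strong duality: c^T x* = b^T y*. Confirmed.

20


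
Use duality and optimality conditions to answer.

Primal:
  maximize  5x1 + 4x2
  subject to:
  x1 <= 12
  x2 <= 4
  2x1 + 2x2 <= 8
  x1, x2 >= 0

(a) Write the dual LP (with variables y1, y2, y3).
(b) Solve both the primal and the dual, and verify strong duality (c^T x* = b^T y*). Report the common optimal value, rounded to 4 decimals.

The standard primal-dual pair for 'max c^T x s.t. A x <= b, x >= 0' is:
  Dual:  min b^T y  s.t.  A^T y >= c,  y >= 0.

So the dual LP is:
  minimize  12y1 + 4y2 + 8y3
  subject to:
    y1 + 2y3 >= 5
    y2 + 2y3 >= 4
    y1, y2, y3 >= 0

Solving the primal: x* = (4, 0).
  primal value c^T x* = 20.
Solving the dual: y* = (0, 0, 2.5).
  dual value b^T y* = 20.
Strong duality: c^T x* = b^T y*. Confirmed.

20


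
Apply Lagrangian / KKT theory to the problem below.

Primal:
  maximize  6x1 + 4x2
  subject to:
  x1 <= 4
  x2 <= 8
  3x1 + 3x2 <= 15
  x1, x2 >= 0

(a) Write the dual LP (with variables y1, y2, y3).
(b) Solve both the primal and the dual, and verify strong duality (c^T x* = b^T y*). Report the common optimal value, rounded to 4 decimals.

The standard primal-dual pair for 'max c^T x s.t. A x <= b, x >= 0' is:
  Dual:  min b^T y  s.t.  A^T y >= c,  y >= 0.

So the dual LP is:
  minimize  4y1 + 8y2 + 15y3
  subject to:
    y1 + 3y3 >= 6
    y2 + 3y3 >= 4
    y1, y2, y3 >= 0

Solving the primal: x* = (4, 1).
  primal value c^T x* = 28.
Solving the dual: y* = (2, 0, 1.3333).
  dual value b^T y* = 28.
Strong duality: c^T x* = b^T y*. Confirmed.

28


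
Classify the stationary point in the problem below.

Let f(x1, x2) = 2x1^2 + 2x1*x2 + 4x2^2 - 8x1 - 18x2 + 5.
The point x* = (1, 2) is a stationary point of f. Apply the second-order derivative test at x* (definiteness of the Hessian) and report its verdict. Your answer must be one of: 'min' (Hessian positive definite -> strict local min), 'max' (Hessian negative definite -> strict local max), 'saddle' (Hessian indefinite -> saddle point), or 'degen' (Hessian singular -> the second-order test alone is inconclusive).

Compute the Hessian H = grad^2 f:
  H = [[4, 2], [2, 8]]
Verify stationarity: grad f(x*) = H x* + g = (0, 0).
Eigenvalues of H: 3.1716, 8.8284.
Both eigenvalues > 0, so H is positive definite -> x* is a strict local min.

min


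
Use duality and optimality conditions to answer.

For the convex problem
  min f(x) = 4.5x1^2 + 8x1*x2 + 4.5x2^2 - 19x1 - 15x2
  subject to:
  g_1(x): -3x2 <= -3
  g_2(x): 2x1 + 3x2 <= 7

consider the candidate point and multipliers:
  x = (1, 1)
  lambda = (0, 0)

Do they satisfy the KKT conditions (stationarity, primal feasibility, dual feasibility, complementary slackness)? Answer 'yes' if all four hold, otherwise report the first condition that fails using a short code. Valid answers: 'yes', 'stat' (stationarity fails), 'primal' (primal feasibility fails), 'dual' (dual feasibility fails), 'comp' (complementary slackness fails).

Gradient of f: grad f(x) = Q x + c = (-2, 2)
Constraint values g_i(x) = a_i^T x - b_i:
  g_1((1, 1)) = 0
  g_2((1, 1)) = -2
Stationarity residual: grad f(x) + sum_i lambda_i a_i = (-2, 2)
  -> stationarity FAILS
Primal feasibility (all g_i <= 0): OK
Dual feasibility (all lambda_i >= 0): OK
Complementary slackness (lambda_i * g_i(x) = 0 for all i): OK

Verdict: the first failing condition is stationarity -> stat.

stat


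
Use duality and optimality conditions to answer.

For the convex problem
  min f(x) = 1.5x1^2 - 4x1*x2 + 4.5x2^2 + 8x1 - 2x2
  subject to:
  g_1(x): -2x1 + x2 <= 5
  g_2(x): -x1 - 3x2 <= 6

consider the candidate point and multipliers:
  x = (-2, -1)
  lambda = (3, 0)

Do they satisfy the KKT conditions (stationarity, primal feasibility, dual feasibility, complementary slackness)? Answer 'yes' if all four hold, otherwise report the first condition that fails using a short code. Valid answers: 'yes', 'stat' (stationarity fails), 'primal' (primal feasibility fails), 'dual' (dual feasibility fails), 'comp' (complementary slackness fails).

Gradient of f: grad f(x) = Q x + c = (6, -3)
Constraint values g_i(x) = a_i^T x - b_i:
  g_1((-2, -1)) = -2
  g_2((-2, -1)) = -1
Stationarity residual: grad f(x) + sum_i lambda_i a_i = (0, 0)
  -> stationarity OK
Primal feasibility (all g_i <= 0): OK
Dual feasibility (all lambda_i >= 0): OK
Complementary slackness (lambda_i * g_i(x) = 0 for all i): FAILS

Verdict: the first failing condition is complementary_slackness -> comp.

comp


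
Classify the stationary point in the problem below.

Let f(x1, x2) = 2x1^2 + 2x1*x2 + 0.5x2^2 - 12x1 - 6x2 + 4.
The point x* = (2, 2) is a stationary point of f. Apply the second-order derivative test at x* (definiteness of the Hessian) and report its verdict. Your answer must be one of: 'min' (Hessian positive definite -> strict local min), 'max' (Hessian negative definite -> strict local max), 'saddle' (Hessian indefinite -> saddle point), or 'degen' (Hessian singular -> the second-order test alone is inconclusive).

Compute the Hessian H = grad^2 f:
  H = [[4, 2], [2, 1]]
Verify stationarity: grad f(x*) = H x* + g = (0, 0).
Eigenvalues of H: 0, 5.
H has a zero eigenvalue (singular; positive semidefinite but not definite), so H is neither positive definite, negative definite, nor indefinite. The second-order test alone is inconclusive -> degen.
(Indeed, f is constant along the null direction of H through x*, so x* is not a strict local extremum.)

degen


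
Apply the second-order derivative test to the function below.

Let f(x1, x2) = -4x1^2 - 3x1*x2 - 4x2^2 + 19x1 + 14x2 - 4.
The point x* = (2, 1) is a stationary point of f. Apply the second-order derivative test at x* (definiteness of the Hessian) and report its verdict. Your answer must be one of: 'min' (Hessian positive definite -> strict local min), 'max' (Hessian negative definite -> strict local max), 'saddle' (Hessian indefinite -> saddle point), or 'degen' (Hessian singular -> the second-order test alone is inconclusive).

Compute the Hessian H = grad^2 f:
  H = [[-8, -3], [-3, -8]]
Verify stationarity: grad f(x*) = H x* + g = (0, 0).
Eigenvalues of H: -11, -5.
Both eigenvalues < 0, so H is negative definite -> x* is a strict local max.

max


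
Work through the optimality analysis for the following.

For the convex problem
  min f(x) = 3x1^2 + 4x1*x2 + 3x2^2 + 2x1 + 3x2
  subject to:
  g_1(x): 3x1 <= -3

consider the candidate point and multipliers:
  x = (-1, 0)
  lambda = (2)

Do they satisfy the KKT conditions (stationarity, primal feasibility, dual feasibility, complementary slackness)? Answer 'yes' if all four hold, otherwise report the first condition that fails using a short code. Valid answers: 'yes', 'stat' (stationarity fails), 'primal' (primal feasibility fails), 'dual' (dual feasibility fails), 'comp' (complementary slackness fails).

Gradient of f: grad f(x) = Q x + c = (-4, -1)
Constraint values g_i(x) = a_i^T x - b_i:
  g_1((-1, 0)) = 0
Stationarity residual: grad f(x) + sum_i lambda_i a_i = (2, -1)
  -> stationarity FAILS
Primal feasibility (all g_i <= 0): OK
Dual feasibility (all lambda_i >= 0): OK
Complementary slackness (lambda_i * g_i(x) = 0 for all i): OK

Verdict: the first failing condition is stationarity -> stat.

stat


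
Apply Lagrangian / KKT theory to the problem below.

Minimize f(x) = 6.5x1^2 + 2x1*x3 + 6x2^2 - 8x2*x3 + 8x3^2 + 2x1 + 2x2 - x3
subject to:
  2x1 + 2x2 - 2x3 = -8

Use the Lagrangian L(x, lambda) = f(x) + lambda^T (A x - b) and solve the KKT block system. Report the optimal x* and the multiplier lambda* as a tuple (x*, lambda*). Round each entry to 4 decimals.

Form the Lagrangian:
  L(x, lambda) = (1/2) x^T Q x + c^T x + lambda^T (A x - b)
Stationarity (grad_x L = 0): Q x + c + A^T lambda = 0.
Primal feasibility: A x = b.

This gives the KKT block system:
  [ Q   A^T ] [ x     ]   [-c ]
  [ A    0  ] [ lambda ] = [ b ]

Solving the linear system:
  x*      = (-1.8446, -1.2128, 0.9426)
  lambda* = (10.0473)
  f(x*)   = 36.6605

x* = (-1.8446, -1.2128, 0.9426), lambda* = (10.0473)


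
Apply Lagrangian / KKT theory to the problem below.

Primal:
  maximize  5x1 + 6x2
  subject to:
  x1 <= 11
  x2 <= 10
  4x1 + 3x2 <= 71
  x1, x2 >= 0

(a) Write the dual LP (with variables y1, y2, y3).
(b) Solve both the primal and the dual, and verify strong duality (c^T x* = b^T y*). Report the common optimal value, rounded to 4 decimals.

The standard primal-dual pair for 'max c^T x s.t. A x <= b, x >= 0' is:
  Dual:  min b^T y  s.t.  A^T y >= c,  y >= 0.

So the dual LP is:
  minimize  11y1 + 10y2 + 71y3
  subject to:
    y1 + 4y3 >= 5
    y2 + 3y3 >= 6
    y1, y2, y3 >= 0

Solving the primal: x* = (10.25, 10).
  primal value c^T x* = 111.25.
Solving the dual: y* = (0, 2.25, 1.25).
  dual value b^T y* = 111.25.
Strong duality: c^T x* = b^T y*. Confirmed.

111.25


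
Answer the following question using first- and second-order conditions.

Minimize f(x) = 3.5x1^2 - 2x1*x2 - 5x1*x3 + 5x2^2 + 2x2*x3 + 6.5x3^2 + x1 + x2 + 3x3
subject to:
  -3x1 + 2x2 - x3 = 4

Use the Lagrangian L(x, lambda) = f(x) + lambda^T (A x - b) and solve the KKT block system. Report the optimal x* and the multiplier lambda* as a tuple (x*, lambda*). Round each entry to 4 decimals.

Form the Lagrangian:
  L(x, lambda) = (1/2) x^T Q x + c^T x + lambda^T (A x - b)
Stationarity (grad_x L = 0): Q x + c + A^T lambda = 0.
Primal feasibility: A x = b.

This gives the KKT block system:
  [ Q   A^T ] [ x     ]   [-c ]
  [ A    0  ] [ lambda ] = [ b ]

Solving the linear system:
  x*      = (-1.0742, 0.0269, -0.7238)
  lambda* = (-0.9847)
  f(x*)   = 0.36

x* = (-1.0742, 0.0269, -0.7238), lambda* = (-0.9847)


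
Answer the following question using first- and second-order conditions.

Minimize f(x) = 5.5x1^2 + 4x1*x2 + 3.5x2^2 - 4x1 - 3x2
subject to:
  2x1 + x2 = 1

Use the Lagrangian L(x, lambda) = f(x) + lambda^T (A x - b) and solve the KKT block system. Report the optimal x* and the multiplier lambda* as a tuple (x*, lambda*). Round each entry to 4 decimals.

Form the Lagrangian:
  L(x, lambda) = (1/2) x^T Q x + c^T x + lambda^T (A x - b)
Stationarity (grad_x L = 0): Q x + c + A^T lambda = 0.
Primal feasibility: A x = b.

This gives the KKT block system:
  [ Q   A^T ] [ x     ]   [-c ]
  [ A    0  ] [ lambda ] = [ b ]

Solving the linear system:
  x*      = (0.3478, 0.3043)
  lambda* = (-0.5217)
  f(x*)   = -0.8913

x* = (0.3478, 0.3043), lambda* = (-0.5217)


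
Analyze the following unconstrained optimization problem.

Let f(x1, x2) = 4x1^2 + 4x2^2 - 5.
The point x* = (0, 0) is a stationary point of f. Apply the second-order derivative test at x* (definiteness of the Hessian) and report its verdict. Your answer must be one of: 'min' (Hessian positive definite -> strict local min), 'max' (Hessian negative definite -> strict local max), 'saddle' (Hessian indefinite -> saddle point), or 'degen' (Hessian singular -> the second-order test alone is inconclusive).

Compute the Hessian H = grad^2 f:
  H = [[8, 0], [0, 8]]
Verify stationarity: grad f(x*) = H x* + g = (0, 0).
Eigenvalues of H: 8, 8.
Both eigenvalues > 0, so H is positive definite -> x* is a strict local min.

min


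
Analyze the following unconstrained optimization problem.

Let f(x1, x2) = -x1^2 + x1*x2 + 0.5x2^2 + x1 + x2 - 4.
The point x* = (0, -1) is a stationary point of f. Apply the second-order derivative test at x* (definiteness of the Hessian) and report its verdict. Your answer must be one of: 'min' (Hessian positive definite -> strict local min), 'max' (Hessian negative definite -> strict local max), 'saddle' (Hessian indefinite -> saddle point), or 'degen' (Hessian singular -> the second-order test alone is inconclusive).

Compute the Hessian H = grad^2 f:
  H = [[-2, 1], [1, 1]]
Verify stationarity: grad f(x*) = H x* + g = (0, 0).
Eigenvalues of H: -2.3028, 1.3028.
Eigenvalues have mixed signs, so H is indefinite -> x* is a saddle point.

saddle


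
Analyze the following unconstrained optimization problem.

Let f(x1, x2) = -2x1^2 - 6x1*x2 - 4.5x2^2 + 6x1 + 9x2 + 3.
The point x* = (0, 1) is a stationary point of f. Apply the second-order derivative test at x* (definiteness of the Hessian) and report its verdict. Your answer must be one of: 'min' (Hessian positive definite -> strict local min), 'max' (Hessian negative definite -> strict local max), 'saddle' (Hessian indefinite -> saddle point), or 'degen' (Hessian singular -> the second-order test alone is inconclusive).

Compute the Hessian H = grad^2 f:
  H = [[-4, -6], [-6, -9]]
Verify stationarity: grad f(x*) = H x* + g = (0, 0).
Eigenvalues of H: -13, 0.
H has a zero eigenvalue (singular; negative semidefinite but not definite), so H is neither positive definite, negative definite, nor indefinite. The second-order test alone is inconclusive -> degen.
(Indeed, f is constant along the null direction of H through x*, so x* is not a strict local extremum.)

degen


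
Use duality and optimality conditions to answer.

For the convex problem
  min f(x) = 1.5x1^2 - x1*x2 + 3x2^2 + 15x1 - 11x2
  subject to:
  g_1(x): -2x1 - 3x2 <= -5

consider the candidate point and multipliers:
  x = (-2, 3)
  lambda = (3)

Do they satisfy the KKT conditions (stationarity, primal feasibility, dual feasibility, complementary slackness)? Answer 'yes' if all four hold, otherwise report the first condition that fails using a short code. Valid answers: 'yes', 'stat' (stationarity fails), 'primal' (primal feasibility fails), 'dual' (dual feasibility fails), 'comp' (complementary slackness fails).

Gradient of f: grad f(x) = Q x + c = (6, 9)
Constraint values g_i(x) = a_i^T x - b_i:
  g_1((-2, 3)) = 0
Stationarity residual: grad f(x) + sum_i lambda_i a_i = (0, 0)
  -> stationarity OK
Primal feasibility (all g_i <= 0): OK
Dual feasibility (all lambda_i >= 0): OK
Complementary slackness (lambda_i * g_i(x) = 0 for all i): OK

Verdict: yes, KKT holds.

yes


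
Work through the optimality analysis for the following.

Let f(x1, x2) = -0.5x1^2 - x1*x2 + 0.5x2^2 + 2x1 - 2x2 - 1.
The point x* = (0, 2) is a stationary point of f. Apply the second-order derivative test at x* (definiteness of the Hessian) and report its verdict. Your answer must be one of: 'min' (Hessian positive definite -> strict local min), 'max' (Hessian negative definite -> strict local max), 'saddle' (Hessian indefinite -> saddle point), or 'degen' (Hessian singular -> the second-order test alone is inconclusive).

Compute the Hessian H = grad^2 f:
  H = [[-1, -1], [-1, 1]]
Verify stationarity: grad f(x*) = H x* + g = (0, 0).
Eigenvalues of H: -1.4142, 1.4142.
Eigenvalues have mixed signs, so H is indefinite -> x* is a saddle point.

saddle


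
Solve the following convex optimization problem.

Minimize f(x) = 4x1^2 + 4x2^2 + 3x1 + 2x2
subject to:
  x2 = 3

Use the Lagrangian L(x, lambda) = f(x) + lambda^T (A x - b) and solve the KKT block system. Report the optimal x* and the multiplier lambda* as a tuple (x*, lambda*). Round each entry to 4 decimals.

Form the Lagrangian:
  L(x, lambda) = (1/2) x^T Q x + c^T x + lambda^T (A x - b)
Stationarity (grad_x L = 0): Q x + c + A^T lambda = 0.
Primal feasibility: A x = b.

This gives the KKT block system:
  [ Q   A^T ] [ x     ]   [-c ]
  [ A    0  ] [ lambda ] = [ b ]

Solving the linear system:
  x*      = (-0.375, 3)
  lambda* = (-26)
  f(x*)   = 41.4375

x* = (-0.375, 3), lambda* = (-26)


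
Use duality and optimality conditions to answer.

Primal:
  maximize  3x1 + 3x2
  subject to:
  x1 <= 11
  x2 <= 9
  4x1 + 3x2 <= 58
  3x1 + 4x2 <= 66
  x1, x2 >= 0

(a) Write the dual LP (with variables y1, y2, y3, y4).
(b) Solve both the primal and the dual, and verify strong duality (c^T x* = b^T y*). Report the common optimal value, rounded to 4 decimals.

The standard primal-dual pair for 'max c^T x s.t. A x <= b, x >= 0' is:
  Dual:  min b^T y  s.t.  A^T y >= c,  y >= 0.

So the dual LP is:
  minimize  11y1 + 9y2 + 58y3 + 66y4
  subject to:
    y1 + 4y3 + 3y4 >= 3
    y2 + 3y3 + 4y4 >= 3
    y1, y2, y3, y4 >= 0

Solving the primal: x* = (7.75, 9).
  primal value c^T x* = 50.25.
Solving the dual: y* = (0, 0.75, 0.75, 0).
  dual value b^T y* = 50.25.
Strong duality: c^T x* = b^T y*. Confirmed.

50.25


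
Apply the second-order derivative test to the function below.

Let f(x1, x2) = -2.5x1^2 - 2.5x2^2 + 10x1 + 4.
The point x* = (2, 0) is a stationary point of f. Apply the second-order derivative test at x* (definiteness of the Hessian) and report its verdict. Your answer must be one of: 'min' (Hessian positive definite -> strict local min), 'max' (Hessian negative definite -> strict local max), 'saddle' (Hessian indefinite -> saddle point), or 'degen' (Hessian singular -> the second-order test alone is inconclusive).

Compute the Hessian H = grad^2 f:
  H = [[-5, 0], [0, -5]]
Verify stationarity: grad f(x*) = H x* + g = (0, 0).
Eigenvalues of H: -5, -5.
Both eigenvalues < 0, so H is negative definite -> x* is a strict local max.

max


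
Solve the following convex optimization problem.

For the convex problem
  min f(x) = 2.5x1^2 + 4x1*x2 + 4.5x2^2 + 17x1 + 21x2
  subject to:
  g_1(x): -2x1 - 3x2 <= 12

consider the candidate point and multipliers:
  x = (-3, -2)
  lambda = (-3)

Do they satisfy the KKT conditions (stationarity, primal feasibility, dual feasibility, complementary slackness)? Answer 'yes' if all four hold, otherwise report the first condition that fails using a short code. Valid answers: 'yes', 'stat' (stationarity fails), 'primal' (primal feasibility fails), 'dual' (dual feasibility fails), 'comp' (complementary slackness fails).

Gradient of f: grad f(x) = Q x + c = (-6, -9)
Constraint values g_i(x) = a_i^T x - b_i:
  g_1((-3, -2)) = 0
Stationarity residual: grad f(x) + sum_i lambda_i a_i = (0, 0)
  -> stationarity OK
Primal feasibility (all g_i <= 0): OK
Dual feasibility (all lambda_i >= 0): FAILS
Complementary slackness (lambda_i * g_i(x) = 0 for all i): OK

Verdict: the first failing condition is dual_feasibility -> dual.

dual


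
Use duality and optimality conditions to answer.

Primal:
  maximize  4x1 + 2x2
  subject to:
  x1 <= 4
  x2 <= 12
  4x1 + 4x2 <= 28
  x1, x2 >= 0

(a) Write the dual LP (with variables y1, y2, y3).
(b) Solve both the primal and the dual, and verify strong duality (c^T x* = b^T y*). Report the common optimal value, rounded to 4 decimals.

The standard primal-dual pair for 'max c^T x s.t. A x <= b, x >= 0' is:
  Dual:  min b^T y  s.t.  A^T y >= c,  y >= 0.

So the dual LP is:
  minimize  4y1 + 12y2 + 28y3
  subject to:
    y1 + 4y3 >= 4
    y2 + 4y3 >= 2
    y1, y2, y3 >= 0

Solving the primal: x* = (4, 3).
  primal value c^T x* = 22.
Solving the dual: y* = (2, 0, 0.5).
  dual value b^T y* = 22.
Strong duality: c^T x* = b^T y*. Confirmed.

22


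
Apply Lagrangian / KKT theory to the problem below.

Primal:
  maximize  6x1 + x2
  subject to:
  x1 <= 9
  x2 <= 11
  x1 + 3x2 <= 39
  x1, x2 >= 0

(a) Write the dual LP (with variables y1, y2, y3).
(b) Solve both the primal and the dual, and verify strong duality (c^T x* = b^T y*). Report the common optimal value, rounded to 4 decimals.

The standard primal-dual pair for 'max c^T x s.t. A x <= b, x >= 0' is:
  Dual:  min b^T y  s.t.  A^T y >= c,  y >= 0.

So the dual LP is:
  minimize  9y1 + 11y2 + 39y3
  subject to:
    y1 + y3 >= 6
    y2 + 3y3 >= 1
    y1, y2, y3 >= 0

Solving the primal: x* = (9, 10).
  primal value c^T x* = 64.
Solving the dual: y* = (5.6667, 0, 0.3333).
  dual value b^T y* = 64.
Strong duality: c^T x* = b^T y*. Confirmed.

64
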